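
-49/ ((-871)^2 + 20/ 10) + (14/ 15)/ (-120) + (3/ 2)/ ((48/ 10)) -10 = -8826364343/ 910371600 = -9.70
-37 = -37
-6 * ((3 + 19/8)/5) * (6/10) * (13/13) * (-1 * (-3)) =-1161/100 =-11.61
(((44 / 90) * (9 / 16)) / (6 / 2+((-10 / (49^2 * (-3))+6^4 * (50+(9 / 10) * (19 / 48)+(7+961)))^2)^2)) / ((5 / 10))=14805270568757245500 / 81671888834491581451473941854392051692061361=0.00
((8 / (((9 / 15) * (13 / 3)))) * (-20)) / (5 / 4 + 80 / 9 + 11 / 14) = -201600 / 35789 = -5.63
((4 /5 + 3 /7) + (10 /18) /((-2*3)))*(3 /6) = 2147 /3780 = 0.57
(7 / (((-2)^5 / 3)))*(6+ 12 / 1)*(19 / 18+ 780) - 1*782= -320263 / 32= -10008.22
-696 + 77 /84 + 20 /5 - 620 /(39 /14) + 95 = -127709 /156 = -818.65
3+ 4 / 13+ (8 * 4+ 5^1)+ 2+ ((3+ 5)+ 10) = 784 / 13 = 60.31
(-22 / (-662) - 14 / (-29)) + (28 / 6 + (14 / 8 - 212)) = -23621297 / 115188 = -205.07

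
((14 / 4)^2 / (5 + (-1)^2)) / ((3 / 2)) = 49 / 36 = 1.36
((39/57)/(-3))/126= -13/7182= -0.00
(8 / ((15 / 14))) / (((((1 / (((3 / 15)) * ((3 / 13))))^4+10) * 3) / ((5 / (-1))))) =-144 / 2550205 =-0.00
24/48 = 1/2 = 0.50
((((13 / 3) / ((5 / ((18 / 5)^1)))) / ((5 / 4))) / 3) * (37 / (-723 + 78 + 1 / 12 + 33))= -46176 / 917875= -0.05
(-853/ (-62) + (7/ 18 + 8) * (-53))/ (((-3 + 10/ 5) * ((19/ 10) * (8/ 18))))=300520/ 589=510.22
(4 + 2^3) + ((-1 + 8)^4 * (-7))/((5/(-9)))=151323/5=30264.60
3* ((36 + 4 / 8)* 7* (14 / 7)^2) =3066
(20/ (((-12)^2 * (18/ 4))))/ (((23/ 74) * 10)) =37/ 3726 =0.01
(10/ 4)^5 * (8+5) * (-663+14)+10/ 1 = -26365305/ 32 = -823915.78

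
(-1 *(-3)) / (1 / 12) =36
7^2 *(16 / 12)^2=784 / 9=87.11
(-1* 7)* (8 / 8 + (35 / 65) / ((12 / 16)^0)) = -140 / 13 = -10.77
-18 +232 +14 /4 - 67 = 301 /2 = 150.50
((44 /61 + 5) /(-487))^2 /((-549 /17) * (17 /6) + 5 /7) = -1705214 /1121664934079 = -0.00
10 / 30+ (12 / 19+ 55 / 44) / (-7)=103 / 1596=0.06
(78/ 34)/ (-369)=-13/ 2091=-0.01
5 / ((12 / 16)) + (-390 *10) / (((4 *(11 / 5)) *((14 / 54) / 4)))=-6831.00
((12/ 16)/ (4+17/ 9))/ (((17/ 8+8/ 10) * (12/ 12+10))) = 30/ 7579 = 0.00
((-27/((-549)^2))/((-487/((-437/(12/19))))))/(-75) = 8303/4892742900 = 0.00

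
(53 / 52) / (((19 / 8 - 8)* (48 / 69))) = -0.26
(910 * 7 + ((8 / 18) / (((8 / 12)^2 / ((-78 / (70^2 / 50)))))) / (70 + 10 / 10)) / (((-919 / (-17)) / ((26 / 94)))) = 4897623211 / 150268447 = 32.59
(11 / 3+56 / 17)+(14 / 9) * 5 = 2255 / 153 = 14.74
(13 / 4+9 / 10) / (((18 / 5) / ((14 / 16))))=581 / 576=1.01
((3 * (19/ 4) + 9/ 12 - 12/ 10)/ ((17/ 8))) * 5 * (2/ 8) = 138/ 17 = 8.12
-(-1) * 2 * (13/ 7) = 26/ 7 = 3.71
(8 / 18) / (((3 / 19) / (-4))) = -304 / 27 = -11.26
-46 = -46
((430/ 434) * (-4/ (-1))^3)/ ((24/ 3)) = 1720/ 217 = 7.93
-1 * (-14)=14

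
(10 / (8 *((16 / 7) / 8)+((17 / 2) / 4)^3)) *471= 16880640 / 42583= 396.42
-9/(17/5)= -45/17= -2.65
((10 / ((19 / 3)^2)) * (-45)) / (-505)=810 / 36461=0.02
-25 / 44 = -0.57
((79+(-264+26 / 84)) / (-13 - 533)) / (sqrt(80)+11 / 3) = -85327 / 4578756+7757* sqrt(5) / 381563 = 0.03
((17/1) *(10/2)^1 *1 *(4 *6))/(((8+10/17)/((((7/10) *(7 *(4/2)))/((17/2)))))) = 19992/73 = 273.86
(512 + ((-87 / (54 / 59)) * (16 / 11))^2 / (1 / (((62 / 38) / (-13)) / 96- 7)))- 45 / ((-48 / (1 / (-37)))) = -573237483907811 / 4299424272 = -133328.89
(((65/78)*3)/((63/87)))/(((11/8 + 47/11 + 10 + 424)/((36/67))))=76560/18145141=0.00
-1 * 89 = -89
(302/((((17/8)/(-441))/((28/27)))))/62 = -1657376/1581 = -1048.31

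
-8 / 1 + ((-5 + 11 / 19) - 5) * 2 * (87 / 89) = -44674 / 1691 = -26.42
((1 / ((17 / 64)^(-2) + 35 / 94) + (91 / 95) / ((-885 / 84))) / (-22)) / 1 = 11158501 / 11073770475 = 0.00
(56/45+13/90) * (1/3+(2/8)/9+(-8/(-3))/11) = 5975/7128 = 0.84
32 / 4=8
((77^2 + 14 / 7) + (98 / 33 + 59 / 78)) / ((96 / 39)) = 5091995 / 2112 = 2410.98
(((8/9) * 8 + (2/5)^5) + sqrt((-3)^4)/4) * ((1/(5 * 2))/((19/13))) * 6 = 13705601/3562500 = 3.85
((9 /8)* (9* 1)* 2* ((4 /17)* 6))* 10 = 4860 /17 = 285.88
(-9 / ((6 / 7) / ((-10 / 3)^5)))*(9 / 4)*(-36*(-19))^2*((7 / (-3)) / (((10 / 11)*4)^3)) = -1765804425 / 8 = -220725553.12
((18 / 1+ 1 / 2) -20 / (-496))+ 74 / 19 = 52857 / 2356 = 22.44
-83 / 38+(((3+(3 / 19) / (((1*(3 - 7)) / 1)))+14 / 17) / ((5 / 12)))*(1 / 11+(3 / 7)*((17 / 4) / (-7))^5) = -37840971205 / 22528371712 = -1.68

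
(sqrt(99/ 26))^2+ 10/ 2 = 229/ 26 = 8.81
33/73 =0.45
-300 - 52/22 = -3326/11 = -302.36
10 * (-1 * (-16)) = 160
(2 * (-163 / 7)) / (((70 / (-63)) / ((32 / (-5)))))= -46944 / 175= -268.25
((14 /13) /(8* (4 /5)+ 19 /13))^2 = 100 /5329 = 0.02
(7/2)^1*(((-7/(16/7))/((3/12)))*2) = -343/4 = -85.75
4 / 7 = 0.57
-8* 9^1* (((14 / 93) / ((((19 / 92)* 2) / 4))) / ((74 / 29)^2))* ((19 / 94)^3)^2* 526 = -264525095471511 / 457459119347431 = -0.58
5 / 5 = 1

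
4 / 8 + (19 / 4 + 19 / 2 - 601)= -2345 / 4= -586.25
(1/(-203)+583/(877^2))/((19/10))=-6507800/2966530553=-0.00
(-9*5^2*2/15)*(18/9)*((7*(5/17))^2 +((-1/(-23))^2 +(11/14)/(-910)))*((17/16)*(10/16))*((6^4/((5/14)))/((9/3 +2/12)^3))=-108359359014618/5613151817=-19304.55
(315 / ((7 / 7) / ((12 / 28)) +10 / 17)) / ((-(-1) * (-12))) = -5355 / 596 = -8.98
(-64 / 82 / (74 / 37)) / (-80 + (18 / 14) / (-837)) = 10416 / 2135321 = 0.00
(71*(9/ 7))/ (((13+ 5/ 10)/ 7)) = 142/ 3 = 47.33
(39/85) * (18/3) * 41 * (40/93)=48.55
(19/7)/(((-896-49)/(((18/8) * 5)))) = -19/588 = -0.03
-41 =-41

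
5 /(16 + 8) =5 /24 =0.21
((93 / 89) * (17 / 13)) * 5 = 7905 / 1157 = 6.83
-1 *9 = -9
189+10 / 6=572 / 3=190.67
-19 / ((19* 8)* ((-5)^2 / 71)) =-71 / 200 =-0.36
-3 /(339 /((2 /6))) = -1 /339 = -0.00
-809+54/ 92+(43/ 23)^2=-851603/ 1058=-804.92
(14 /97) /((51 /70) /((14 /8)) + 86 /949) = 1627535 /5716598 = 0.28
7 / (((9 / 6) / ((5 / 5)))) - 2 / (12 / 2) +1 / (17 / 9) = 248 / 51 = 4.86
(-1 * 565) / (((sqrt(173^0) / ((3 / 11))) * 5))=-339 / 11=-30.82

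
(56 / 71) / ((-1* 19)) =-0.04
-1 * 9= -9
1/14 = 0.07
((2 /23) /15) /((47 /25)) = 10 /3243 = 0.00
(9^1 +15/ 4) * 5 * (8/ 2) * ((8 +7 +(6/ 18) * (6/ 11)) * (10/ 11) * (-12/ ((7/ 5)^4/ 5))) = -54968.06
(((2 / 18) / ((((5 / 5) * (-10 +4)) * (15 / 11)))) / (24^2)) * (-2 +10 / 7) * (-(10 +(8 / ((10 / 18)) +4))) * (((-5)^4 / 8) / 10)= -3905 / 1306368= -0.00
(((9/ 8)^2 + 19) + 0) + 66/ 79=106687/ 5056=21.10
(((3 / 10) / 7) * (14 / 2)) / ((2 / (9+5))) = 21 / 10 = 2.10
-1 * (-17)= 17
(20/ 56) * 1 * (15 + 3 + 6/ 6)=95/ 14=6.79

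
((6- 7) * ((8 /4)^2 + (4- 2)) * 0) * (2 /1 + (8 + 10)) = 0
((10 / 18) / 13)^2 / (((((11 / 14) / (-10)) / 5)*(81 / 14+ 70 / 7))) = -245000 / 33277959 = -0.01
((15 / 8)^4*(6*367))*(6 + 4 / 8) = 724595625 / 4096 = 176903.23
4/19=0.21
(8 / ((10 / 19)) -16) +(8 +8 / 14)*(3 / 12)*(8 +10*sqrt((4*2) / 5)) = 43.45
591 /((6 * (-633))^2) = 197 /4808268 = 0.00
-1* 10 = -10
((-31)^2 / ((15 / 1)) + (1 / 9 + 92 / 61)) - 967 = -2474107 / 2745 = -901.31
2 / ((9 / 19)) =38 / 9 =4.22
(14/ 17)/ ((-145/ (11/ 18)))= -77/ 22185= -0.00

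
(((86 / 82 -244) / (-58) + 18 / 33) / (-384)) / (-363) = 123839 / 3646215936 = 0.00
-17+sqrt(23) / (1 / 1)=-17+sqrt(23)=-12.20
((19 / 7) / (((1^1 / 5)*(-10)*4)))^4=130321 / 9834496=0.01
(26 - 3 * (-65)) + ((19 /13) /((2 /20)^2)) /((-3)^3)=75671 /351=215.59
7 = 7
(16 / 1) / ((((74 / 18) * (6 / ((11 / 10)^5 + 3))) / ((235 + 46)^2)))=109215144033 / 462500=236140.85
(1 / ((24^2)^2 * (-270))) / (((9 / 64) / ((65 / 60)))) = -13 / 151165440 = -0.00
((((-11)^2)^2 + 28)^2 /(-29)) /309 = -215179561 /8961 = -24012.90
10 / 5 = 2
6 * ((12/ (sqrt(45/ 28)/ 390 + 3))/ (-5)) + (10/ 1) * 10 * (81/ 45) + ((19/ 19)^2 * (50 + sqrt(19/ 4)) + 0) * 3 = 3744 * sqrt(35)/ 4258795 + 3 * sqrt(19)/ 2 + 276992022/ 851759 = 331.74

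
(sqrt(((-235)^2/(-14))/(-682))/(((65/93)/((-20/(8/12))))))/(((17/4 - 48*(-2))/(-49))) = 59220*sqrt(2387)/57343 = 50.46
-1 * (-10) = 10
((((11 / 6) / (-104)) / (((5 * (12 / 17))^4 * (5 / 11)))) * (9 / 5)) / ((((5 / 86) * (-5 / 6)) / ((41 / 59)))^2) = -31411283348929 / 339397500000000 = -0.09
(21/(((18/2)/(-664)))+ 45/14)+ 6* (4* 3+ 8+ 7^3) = 26539/42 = 631.88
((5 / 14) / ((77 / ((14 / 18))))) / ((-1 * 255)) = -1 / 70686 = -0.00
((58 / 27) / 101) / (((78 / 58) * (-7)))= -1682 / 744471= -0.00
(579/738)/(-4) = -193/984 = -0.20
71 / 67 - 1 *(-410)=27541 / 67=411.06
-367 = -367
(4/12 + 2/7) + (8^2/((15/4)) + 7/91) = 8082/455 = 17.76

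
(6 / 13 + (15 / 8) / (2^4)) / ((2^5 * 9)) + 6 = 319595 / 53248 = 6.00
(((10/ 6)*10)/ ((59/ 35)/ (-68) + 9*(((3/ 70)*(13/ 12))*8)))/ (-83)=-119000/ 1966353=-0.06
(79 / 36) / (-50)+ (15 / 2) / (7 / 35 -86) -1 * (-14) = 3569803 / 257400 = 13.87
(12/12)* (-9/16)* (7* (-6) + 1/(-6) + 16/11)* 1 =8061/352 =22.90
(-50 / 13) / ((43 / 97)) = -4850 / 559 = -8.68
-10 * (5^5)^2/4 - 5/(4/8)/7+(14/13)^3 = -750927739899/30758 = -24414062.68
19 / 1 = 19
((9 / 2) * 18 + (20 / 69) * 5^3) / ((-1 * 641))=-8089 / 44229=-0.18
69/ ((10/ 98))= 3381/ 5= 676.20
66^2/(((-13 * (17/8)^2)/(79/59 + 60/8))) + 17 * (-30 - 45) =-428006181/221663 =-1930.89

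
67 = 67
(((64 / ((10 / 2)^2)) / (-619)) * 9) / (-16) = 36 / 15475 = 0.00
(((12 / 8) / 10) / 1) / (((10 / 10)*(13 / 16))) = 12 / 65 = 0.18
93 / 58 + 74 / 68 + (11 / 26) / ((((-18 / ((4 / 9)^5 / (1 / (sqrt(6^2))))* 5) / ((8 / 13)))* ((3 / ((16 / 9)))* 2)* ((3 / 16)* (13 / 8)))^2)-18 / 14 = 9272893385633634267495652 / 6595373137788317050070175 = 1.41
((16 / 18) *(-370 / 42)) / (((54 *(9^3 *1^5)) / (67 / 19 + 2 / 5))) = -55204 / 70681653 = -0.00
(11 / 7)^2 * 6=726 / 49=14.82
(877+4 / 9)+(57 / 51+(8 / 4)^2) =135032 / 153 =882.56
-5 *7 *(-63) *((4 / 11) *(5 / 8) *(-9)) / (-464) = 99225 / 10208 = 9.72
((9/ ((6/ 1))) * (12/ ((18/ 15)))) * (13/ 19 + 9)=2760/ 19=145.26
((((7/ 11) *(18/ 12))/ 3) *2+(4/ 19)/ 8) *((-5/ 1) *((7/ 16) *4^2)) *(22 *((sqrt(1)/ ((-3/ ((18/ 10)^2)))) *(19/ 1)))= 52353/ 5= 10470.60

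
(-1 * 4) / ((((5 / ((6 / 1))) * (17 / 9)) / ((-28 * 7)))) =42336 / 85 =498.07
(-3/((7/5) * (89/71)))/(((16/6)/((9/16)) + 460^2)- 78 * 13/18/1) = -28755/3558455761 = -0.00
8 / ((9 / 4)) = 32 / 9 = 3.56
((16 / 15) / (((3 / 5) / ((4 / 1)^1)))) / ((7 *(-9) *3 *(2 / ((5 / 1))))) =-160 / 1701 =-0.09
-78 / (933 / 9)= -234 / 311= -0.75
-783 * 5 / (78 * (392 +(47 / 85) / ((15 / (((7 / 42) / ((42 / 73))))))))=-209648250 / 1637389403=-0.13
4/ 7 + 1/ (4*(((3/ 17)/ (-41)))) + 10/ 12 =-1587/ 28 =-56.68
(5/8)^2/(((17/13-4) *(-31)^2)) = -65/430528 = -0.00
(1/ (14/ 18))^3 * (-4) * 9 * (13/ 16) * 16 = -341172/ 343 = -994.67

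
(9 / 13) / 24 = 3 / 104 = 0.03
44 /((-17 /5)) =-220 /17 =-12.94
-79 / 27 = -2.93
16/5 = 3.20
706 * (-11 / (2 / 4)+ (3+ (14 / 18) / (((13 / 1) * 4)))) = -3136405 / 234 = -13403.44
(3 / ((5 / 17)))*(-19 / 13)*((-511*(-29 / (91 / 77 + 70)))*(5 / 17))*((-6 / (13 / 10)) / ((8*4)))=533995 / 4056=131.66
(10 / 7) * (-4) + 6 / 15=-186 / 35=-5.31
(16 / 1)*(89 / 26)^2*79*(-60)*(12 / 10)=-180218592 / 169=-1066382.20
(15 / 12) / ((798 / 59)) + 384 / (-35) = -173629 / 15960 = -10.88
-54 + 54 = 0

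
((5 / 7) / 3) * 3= 5 / 7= 0.71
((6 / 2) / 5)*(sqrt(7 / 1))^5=147*sqrt(7) / 5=77.79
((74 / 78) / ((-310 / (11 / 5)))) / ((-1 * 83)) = 407 / 5017350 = 0.00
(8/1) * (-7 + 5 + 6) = 32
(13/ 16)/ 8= 13/ 128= 0.10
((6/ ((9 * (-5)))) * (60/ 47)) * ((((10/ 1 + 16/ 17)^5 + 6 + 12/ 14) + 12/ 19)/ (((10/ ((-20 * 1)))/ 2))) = 947517157599360/ 8875526107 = 106756.17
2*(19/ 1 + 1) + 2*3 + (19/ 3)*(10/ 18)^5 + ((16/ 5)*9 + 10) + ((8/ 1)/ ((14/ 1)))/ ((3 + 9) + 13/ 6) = 1795541737/ 21080493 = 85.18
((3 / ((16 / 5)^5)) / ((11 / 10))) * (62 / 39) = 484375 / 37486592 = 0.01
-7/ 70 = -1/ 10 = -0.10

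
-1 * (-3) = 3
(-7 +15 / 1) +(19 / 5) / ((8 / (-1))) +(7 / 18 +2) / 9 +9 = 54401 / 3240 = 16.79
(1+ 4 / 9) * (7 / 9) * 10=910 / 81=11.23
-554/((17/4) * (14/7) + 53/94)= -13019/213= -61.12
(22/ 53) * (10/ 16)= 55/ 212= 0.26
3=3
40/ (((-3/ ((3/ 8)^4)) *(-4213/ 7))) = 945/ 2157056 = 0.00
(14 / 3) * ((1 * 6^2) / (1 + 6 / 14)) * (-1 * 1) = -588 / 5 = -117.60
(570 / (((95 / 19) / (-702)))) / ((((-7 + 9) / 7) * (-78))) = 3591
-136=-136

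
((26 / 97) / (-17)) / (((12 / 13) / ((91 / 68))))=-15379 / 672792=-0.02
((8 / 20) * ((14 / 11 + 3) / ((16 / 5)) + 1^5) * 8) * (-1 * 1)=-411 / 55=-7.47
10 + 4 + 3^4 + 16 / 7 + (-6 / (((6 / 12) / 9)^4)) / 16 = -39268.71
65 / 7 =9.29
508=508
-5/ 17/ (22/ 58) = -145/ 187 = -0.78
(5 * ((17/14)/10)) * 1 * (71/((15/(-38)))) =-109.20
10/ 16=5/ 8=0.62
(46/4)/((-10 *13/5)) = -23/52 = -0.44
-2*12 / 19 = -24 / 19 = -1.26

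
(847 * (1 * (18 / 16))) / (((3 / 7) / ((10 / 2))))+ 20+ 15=89215 / 8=11151.88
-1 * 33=-33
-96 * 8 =-768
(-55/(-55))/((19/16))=16/19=0.84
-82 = -82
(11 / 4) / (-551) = -11 / 2204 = -0.00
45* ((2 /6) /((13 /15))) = 225 /13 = 17.31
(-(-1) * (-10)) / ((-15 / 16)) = 32 / 3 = 10.67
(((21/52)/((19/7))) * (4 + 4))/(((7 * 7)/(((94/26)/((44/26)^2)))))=141/4598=0.03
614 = 614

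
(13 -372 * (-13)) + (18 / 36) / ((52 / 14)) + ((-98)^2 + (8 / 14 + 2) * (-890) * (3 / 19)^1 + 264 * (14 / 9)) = 300896789 / 20748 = 14502.45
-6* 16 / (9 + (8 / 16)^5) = -3072 / 289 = -10.63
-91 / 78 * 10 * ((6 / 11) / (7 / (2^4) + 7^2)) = -160 / 1243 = -0.13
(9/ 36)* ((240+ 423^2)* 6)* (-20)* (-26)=139751820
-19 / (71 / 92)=-1748 / 71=-24.62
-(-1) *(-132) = -132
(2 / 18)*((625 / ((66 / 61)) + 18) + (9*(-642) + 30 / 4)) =-170770 / 297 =-574.98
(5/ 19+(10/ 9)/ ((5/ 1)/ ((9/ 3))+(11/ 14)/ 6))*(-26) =-197210/ 8607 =-22.91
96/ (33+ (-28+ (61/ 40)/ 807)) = 3098880/ 161461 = 19.19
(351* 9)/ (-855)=-351/ 95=-3.69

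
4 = 4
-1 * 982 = -982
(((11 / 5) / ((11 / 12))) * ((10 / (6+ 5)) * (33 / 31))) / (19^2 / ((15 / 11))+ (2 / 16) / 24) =0.01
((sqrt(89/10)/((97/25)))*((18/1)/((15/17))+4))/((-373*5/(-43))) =0.43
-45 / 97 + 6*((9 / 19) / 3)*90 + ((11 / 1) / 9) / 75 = 84.82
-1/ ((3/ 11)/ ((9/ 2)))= -33/ 2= -16.50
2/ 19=0.11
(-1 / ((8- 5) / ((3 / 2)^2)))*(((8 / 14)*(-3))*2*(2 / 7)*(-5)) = -180 / 49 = -3.67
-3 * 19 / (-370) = 57 / 370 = 0.15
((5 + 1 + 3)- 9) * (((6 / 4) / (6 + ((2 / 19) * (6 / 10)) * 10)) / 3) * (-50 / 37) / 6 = 0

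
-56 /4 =-14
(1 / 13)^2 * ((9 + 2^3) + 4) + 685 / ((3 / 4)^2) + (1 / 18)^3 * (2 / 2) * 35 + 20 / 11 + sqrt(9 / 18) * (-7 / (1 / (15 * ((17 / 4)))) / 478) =13223891137 / 10841688 - 1785 * sqrt(2) / 3824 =1219.07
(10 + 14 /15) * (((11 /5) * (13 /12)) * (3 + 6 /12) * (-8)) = -164164 /225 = -729.62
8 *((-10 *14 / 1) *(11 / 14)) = -880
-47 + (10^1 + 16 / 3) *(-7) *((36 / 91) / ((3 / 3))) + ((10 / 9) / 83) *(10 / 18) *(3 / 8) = -10424807 / 116532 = -89.46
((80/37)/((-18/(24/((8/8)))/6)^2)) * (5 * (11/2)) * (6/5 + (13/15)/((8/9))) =306240/37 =8276.76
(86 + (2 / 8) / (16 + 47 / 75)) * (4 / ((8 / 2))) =429043 / 4988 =86.02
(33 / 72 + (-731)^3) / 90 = -9374829373 / 2160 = -4340198.78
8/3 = 2.67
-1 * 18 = -18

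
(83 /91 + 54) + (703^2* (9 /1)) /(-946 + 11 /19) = -7600625138 /1634633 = -4649.74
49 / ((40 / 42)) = 1029 / 20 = 51.45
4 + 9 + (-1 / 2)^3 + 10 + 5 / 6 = 569 / 24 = 23.71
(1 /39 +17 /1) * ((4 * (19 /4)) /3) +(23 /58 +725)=5654269 /6786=833.23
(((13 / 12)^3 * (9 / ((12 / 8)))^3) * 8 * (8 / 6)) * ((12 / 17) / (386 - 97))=35152 / 4913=7.15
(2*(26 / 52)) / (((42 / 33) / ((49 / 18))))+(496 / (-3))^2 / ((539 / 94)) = 92543519 / 19404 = 4769.30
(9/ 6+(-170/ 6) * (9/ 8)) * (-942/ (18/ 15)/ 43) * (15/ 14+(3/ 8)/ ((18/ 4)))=6167745/ 9632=640.34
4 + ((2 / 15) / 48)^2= 518401 / 129600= 4.00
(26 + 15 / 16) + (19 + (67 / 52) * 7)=11431 / 208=54.96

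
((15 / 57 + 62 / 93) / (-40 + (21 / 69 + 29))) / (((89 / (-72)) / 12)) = 58512 / 69331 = 0.84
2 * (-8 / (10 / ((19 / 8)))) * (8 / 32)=-19 / 20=-0.95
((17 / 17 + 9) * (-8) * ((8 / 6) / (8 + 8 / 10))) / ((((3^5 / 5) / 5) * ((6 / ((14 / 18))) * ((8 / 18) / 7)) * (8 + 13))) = -8750 / 72171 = -0.12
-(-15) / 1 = 15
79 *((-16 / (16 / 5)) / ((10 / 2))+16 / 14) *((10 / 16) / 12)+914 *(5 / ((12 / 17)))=1450345 / 224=6474.75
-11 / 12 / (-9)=11 / 108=0.10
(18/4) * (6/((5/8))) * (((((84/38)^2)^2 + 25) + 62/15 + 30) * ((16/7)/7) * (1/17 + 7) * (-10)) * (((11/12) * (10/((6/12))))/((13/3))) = -493509013493760/1411246109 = -349697.34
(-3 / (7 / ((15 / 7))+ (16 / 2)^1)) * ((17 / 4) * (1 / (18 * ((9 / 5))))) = -425 / 12168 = -0.03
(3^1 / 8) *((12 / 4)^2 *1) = 27 / 8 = 3.38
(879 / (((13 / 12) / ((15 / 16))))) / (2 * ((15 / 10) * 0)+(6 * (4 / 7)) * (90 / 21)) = 51.77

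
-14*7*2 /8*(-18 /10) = 441 /10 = 44.10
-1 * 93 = -93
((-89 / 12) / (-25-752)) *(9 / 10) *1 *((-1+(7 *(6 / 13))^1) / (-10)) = -2581 / 1346800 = -0.00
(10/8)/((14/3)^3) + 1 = 11111/10976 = 1.01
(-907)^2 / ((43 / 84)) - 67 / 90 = 1607034.51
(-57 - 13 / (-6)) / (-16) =329 / 96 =3.43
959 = 959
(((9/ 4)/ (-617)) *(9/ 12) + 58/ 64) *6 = 53517/ 9872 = 5.42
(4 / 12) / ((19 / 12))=4 / 19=0.21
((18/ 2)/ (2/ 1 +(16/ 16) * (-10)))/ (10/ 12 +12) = -27/ 308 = -0.09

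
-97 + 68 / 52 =-1244 / 13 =-95.69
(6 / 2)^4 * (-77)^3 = -36979173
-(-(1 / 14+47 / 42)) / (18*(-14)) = -25 / 5292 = -0.00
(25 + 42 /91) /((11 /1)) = 331 /143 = 2.31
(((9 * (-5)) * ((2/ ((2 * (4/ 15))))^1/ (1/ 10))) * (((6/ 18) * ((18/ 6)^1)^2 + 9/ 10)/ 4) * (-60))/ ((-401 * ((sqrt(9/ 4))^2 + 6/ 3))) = -394875/ 6817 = -57.93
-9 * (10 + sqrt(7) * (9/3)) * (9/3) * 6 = -1620 - 486 * sqrt(7) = -2905.84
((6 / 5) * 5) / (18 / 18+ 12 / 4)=3 / 2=1.50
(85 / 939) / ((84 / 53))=4505 / 78876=0.06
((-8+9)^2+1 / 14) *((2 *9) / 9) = 15 / 7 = 2.14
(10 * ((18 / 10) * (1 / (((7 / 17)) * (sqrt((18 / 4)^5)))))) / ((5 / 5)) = 136 * sqrt(2) / 189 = 1.02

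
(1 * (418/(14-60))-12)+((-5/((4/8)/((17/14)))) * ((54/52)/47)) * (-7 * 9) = -117605/28106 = -4.18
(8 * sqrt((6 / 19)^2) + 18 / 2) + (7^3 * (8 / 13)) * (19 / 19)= 54983 / 247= 222.60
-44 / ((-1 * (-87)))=-44 / 87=-0.51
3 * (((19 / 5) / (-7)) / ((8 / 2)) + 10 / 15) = 223 / 140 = 1.59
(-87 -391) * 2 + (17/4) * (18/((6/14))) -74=-1703/2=-851.50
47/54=0.87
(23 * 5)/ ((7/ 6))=98.57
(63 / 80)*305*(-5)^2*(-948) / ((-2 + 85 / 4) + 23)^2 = -91079100 / 28561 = -3188.93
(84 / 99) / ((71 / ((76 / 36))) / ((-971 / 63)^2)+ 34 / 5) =2507957060 / 20517955953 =0.12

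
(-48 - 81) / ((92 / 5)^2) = -3225 / 8464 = -0.38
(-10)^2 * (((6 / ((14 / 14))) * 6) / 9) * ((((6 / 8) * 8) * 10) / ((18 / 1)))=4000 / 3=1333.33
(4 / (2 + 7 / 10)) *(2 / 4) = 0.74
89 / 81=1.10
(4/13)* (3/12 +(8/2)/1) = 17/13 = 1.31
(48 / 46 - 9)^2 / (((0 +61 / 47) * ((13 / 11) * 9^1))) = 4.59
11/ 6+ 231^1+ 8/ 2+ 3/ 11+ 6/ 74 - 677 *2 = -2727257/ 2442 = -1116.81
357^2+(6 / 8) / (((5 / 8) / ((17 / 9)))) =127451.27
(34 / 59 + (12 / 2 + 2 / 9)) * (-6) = -7220 / 177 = -40.79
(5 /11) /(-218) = -5 /2398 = -0.00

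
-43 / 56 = -0.77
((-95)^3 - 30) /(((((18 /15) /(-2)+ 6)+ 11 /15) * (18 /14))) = -30009175 /276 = -108728.89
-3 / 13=-0.23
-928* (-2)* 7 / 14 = 928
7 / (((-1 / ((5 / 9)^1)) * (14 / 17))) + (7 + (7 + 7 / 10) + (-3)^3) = -766 / 45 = -17.02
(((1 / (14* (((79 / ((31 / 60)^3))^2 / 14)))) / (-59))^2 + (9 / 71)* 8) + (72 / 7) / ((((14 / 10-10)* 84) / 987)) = -82242993367511031912056215654903057669 / 6307427065639883379388416000000000000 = -13.04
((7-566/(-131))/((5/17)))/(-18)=-25211/11790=-2.14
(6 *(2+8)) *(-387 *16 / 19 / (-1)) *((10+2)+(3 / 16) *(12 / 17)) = 76626000 / 323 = 237232.20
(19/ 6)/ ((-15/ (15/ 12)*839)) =-19/ 60408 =-0.00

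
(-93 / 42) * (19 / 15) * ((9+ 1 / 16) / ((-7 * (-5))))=-17081 / 23520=-0.73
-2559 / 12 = -853 / 4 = -213.25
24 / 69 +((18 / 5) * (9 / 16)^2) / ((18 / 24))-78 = -280171 / 3680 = -76.13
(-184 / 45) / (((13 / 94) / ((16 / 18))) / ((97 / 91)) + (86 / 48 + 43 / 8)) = -13421696 / 24003555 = -0.56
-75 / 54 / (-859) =25 / 15462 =0.00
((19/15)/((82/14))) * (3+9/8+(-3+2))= 665/984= 0.68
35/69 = 0.51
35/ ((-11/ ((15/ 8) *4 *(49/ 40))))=-5145/ 176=-29.23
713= 713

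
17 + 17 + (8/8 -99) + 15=-49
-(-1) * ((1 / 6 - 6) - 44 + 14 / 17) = -49.01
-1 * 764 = -764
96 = 96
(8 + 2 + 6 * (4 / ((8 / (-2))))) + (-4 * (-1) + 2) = 10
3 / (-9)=-1 / 3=-0.33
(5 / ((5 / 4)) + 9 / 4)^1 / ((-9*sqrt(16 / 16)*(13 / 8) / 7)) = -350 / 117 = -2.99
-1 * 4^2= -16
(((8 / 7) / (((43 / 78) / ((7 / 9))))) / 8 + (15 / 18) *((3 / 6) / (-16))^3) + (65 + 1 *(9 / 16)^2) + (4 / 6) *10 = 72.18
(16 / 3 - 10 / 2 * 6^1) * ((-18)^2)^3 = -838968192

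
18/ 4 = 9/ 2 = 4.50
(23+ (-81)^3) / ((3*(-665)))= 531418 / 1995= 266.37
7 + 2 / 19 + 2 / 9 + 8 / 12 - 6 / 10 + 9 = 14017 / 855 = 16.39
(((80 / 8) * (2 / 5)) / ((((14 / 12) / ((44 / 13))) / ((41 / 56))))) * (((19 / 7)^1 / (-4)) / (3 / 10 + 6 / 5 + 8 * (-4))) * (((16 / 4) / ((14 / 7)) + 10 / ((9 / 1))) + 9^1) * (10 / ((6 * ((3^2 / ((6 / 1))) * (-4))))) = -4670105 / 7343973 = -0.64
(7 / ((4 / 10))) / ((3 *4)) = 35 / 24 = 1.46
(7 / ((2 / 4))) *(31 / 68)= 217 / 34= 6.38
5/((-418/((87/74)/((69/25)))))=-3625/711436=-0.01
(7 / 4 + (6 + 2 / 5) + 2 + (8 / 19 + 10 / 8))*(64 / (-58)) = -35936 / 2755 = -13.04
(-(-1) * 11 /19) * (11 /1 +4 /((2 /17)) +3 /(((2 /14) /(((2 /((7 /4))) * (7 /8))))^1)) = 726 /19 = 38.21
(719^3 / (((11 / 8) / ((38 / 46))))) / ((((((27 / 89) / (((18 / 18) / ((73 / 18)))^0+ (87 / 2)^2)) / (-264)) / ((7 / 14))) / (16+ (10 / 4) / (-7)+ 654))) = -59498805729266712500 / 483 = -123185933186887603.52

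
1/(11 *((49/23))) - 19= -10218/539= -18.96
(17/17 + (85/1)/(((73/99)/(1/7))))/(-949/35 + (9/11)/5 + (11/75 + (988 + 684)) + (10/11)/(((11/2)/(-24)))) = 81003450/7610912621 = 0.01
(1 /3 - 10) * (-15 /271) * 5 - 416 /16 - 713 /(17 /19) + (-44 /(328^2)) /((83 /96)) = -527215027024 /642782461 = -820.21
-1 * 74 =-74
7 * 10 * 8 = 560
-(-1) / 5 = 1 / 5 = 0.20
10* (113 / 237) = 1130 / 237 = 4.77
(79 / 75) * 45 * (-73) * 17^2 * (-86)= 429999054 / 5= 85999810.80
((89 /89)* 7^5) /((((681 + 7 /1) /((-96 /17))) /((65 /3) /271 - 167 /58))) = 2218540807 /5744929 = 386.17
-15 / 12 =-5 / 4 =-1.25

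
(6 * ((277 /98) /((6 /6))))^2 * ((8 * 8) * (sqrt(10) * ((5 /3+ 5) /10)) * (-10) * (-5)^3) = 36829920000 * sqrt(10) /2401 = 48507469.07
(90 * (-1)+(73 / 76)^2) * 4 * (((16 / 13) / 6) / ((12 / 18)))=-514511 / 4693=-109.63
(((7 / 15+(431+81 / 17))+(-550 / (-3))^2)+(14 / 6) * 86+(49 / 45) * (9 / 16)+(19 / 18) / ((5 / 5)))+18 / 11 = 512399651 / 14960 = 34251.31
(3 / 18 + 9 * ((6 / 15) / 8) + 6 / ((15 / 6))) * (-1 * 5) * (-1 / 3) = 181 / 36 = 5.03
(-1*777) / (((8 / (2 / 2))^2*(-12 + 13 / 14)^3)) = 266511 / 29791000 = 0.01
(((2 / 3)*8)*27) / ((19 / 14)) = 106.11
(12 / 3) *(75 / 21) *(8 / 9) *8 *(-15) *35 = -160000 / 3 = -53333.33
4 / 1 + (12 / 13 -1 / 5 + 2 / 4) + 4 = 1199 / 130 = 9.22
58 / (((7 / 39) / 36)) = 81432 / 7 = 11633.14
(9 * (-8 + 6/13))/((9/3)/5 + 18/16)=-11760/299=-39.33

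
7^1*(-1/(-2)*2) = 7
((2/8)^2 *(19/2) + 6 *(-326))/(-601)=62573/19232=3.25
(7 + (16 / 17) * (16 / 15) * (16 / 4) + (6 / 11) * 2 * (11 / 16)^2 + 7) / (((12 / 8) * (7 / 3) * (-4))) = -302431 / 228480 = -1.32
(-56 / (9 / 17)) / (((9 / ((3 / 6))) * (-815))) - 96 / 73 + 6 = 22611878 / 4819095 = 4.69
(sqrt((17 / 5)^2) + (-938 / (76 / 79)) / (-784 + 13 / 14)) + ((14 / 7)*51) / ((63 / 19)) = 774393824 / 21871185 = 35.41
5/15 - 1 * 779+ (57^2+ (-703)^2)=1490038/3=496679.33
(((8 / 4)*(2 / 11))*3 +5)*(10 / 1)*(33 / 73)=2010 / 73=27.53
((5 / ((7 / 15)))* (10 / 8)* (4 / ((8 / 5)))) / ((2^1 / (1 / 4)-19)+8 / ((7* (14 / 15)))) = -13125 / 3832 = -3.43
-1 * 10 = -10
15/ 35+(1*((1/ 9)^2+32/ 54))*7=2644/ 567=4.66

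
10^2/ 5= 20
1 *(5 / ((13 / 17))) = 85 / 13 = 6.54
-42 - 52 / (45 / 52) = -4594 / 45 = -102.09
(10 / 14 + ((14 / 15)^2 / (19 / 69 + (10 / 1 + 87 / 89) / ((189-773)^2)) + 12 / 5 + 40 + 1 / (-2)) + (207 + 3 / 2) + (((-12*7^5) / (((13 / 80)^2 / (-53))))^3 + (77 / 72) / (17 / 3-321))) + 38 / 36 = 200110984526786745313733922143651568018866200969 / 3016818435842688531600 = 66331795824792386516873240.00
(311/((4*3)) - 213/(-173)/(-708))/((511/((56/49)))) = 906904/15647331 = 0.06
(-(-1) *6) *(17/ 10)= 51/ 5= 10.20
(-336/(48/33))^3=-12326391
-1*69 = -69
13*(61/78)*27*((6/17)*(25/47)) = 41175/799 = 51.53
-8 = -8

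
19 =19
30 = 30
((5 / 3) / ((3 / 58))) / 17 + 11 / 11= 443 / 153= 2.90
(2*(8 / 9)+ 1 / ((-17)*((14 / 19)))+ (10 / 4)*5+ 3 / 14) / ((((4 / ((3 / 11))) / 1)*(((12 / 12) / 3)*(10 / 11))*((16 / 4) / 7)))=30871 / 5440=5.67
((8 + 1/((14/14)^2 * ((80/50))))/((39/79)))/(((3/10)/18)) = 27255/26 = 1048.27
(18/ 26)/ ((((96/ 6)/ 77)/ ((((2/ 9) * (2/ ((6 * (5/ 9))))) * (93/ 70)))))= 3069/ 5200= 0.59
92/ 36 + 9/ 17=472/ 153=3.08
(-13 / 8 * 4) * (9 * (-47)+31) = 2548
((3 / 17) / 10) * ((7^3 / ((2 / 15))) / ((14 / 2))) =441 / 68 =6.49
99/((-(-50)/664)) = 32868/25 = 1314.72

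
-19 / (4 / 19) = -361 / 4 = -90.25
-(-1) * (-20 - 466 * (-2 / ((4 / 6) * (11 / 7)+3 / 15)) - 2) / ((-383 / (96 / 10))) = -4558944 / 250865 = -18.17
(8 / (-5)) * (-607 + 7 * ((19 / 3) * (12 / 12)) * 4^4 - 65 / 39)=-257776 / 15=-17185.07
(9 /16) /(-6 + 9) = 3 /16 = 0.19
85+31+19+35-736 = -566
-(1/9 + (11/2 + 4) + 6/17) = -3049/306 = -9.96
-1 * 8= -8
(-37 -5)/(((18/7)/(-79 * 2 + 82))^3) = 263495344/243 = 1084342.98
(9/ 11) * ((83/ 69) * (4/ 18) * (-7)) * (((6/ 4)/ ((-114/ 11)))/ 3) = 581/ 7866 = 0.07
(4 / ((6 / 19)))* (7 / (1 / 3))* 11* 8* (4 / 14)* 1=6688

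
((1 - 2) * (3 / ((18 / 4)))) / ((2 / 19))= -6.33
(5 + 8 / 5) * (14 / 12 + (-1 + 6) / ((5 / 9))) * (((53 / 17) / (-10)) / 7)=-35563 / 11900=-2.99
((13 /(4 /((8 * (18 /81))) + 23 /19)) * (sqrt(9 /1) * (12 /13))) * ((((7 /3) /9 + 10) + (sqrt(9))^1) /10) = 54416 /3945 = 13.79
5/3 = 1.67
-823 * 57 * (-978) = 45878958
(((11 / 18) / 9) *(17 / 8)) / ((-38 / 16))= -187 / 3078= -0.06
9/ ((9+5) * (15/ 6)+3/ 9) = 27/ 106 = 0.25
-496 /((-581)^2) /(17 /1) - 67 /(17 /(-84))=1899792812 /5738537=331.06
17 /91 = 0.19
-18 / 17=-1.06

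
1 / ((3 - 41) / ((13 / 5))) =-13 / 190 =-0.07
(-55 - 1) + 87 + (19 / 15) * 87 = 706 / 5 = 141.20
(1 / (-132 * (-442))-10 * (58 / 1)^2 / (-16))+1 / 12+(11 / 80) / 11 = 408912841 / 194480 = 2102.60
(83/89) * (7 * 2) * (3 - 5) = -2324/89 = -26.11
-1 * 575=-575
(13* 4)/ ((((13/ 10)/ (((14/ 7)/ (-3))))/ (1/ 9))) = -80/ 27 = -2.96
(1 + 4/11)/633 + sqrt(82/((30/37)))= 10.06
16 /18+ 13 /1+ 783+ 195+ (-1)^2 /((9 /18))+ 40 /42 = 62675 /63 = 994.84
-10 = -10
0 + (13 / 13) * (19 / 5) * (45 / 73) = 171 / 73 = 2.34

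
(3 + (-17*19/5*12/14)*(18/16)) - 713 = -108121/140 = -772.29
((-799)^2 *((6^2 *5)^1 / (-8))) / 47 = -611235 / 2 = -305617.50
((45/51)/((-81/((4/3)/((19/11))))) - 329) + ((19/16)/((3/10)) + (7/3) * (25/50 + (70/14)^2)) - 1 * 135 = -400.55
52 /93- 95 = -8783 /93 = -94.44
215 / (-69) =-3.12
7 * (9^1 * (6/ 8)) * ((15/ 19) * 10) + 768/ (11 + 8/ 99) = 18439191/ 41686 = 442.34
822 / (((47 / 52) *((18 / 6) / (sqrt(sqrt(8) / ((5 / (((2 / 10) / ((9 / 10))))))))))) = 28496 *2^(1 / 4) *sqrt(5) / 705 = 107.48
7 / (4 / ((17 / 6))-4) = -119 / 44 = -2.70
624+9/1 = 633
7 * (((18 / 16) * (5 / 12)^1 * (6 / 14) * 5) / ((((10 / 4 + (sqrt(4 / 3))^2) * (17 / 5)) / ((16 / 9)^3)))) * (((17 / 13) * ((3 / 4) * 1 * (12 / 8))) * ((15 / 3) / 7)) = 20000 / 6279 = 3.19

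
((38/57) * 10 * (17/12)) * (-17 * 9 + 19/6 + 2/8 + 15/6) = -1389.12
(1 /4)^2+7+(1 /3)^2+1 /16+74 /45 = 8.88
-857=-857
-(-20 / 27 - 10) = 290 / 27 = 10.74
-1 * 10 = -10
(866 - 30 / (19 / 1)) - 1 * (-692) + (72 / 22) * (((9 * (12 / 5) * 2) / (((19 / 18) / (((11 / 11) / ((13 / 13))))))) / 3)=1673116 / 1045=1601.07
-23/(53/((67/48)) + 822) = -1541/57618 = -0.03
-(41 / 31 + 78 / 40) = -2029 / 620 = -3.27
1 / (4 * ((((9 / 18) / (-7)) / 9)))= -63 / 2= -31.50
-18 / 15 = -6 / 5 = -1.20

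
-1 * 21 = -21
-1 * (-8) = 8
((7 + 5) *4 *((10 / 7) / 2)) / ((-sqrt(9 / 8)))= -32.32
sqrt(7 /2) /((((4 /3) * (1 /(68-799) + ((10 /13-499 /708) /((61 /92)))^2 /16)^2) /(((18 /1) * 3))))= 1075190854127777095598211576384 * sqrt(14) /32125919549614240795225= 125225856.81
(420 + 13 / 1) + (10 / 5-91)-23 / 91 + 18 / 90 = 343.95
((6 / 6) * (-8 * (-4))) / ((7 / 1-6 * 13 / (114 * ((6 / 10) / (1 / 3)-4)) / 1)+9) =6688 / 3409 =1.96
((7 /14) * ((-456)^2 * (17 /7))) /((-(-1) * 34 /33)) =1715472 /7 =245067.43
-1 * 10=-10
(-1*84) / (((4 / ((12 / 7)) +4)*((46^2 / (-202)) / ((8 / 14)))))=7272 / 10051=0.72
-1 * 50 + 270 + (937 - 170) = 987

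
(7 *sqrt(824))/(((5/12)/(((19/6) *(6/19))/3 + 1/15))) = 336 *sqrt(206)/25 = 192.90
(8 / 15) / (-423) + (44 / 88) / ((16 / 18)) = 56977 / 101520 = 0.56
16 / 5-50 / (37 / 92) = -22408 / 185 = -121.12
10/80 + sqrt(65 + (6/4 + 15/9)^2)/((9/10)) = 1/8 + 5 * sqrt(2701)/27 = 9.75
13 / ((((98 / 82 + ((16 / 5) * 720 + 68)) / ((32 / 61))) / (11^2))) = 2063776 / 5935361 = 0.35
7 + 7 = 14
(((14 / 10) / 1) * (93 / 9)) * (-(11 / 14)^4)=-453871 / 82320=-5.51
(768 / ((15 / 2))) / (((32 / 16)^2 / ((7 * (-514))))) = -460544 / 5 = -92108.80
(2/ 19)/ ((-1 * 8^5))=-1/ 311296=-0.00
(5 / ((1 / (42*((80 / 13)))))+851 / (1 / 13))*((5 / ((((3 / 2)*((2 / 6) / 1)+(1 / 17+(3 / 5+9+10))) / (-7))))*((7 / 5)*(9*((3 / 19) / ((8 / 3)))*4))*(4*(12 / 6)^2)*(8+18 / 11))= -91901540273760 / 9311159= -9870043.06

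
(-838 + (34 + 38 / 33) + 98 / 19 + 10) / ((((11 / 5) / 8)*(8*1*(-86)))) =1234705 / 296571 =4.16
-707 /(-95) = 707 /95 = 7.44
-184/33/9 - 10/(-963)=-19358/31779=-0.61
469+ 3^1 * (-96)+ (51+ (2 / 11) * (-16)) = 2520 / 11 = 229.09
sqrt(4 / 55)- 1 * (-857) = 2 * sqrt(55) / 55 + 857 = 857.27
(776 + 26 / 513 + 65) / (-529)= -431459 / 271377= -1.59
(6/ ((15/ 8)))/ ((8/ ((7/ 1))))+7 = 49/ 5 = 9.80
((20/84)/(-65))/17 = -1/4641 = -0.00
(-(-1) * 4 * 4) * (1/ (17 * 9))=16/ 153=0.10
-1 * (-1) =1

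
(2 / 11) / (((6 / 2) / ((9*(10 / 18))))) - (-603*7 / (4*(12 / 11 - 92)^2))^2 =151391739820327 / 528000000000000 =0.29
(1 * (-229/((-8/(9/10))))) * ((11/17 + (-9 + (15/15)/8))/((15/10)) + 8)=352431/5440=64.79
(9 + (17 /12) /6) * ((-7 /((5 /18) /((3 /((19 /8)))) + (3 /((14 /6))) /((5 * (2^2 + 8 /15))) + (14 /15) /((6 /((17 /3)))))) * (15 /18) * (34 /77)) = -67264750 /3274491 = -20.54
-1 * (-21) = 21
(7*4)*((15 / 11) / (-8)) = -105 / 22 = -4.77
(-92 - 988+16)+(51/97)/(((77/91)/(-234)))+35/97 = -1290045/1067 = -1209.04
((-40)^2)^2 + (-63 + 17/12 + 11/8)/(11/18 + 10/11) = 3082192315/1204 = 2559960.39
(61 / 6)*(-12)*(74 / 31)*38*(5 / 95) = -18056 / 31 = -582.45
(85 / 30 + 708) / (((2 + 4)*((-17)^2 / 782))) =98095 / 306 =320.57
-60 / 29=-2.07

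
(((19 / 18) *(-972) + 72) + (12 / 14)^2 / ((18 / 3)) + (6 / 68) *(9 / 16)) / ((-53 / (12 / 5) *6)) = 25425237 / 3531920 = 7.20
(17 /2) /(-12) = -0.71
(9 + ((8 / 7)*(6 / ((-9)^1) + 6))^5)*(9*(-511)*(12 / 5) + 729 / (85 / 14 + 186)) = -92927233.10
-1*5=-5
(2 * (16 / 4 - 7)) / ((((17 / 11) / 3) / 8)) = -93.18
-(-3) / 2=3 / 2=1.50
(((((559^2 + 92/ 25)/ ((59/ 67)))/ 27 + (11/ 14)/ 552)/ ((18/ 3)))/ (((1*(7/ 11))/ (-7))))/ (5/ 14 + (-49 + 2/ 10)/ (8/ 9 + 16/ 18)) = 889.35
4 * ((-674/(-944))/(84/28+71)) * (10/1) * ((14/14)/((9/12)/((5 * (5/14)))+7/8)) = 168500/565397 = 0.30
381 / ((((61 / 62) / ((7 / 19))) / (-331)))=-54732174 / 1159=-47223.62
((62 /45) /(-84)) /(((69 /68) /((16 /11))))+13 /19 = 0.66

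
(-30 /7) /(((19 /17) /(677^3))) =-158247253830 /133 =-1189828976.17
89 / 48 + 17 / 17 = 137 / 48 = 2.85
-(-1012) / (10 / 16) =8096 / 5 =1619.20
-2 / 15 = -0.13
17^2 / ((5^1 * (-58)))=-289 / 290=-1.00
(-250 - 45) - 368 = -663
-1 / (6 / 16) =-8 / 3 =-2.67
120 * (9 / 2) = 540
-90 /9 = -10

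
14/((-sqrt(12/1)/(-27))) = 109.12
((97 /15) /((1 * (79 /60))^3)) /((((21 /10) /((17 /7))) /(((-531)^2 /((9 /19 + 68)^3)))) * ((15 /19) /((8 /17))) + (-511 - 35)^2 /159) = 967210518383723520 /640676286182916087587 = 0.00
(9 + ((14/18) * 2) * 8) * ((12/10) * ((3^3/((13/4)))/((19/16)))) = 222336/1235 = 180.03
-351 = -351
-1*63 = -63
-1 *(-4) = 4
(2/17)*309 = 618/17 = 36.35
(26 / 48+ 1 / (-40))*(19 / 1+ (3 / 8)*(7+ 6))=5921 / 480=12.34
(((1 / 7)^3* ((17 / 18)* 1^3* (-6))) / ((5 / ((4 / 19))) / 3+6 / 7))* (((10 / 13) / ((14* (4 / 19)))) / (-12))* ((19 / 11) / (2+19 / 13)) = 6137 / 300315708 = 0.00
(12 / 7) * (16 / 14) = 96 / 49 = 1.96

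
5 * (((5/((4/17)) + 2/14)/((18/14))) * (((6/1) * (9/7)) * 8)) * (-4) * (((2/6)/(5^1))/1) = -9584/7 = -1369.14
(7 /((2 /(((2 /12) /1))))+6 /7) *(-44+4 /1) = -1210 /21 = -57.62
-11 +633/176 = -7.40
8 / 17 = 0.47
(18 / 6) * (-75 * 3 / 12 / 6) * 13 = -975 / 8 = -121.88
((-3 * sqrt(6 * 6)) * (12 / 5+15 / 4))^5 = -1662409853522307 / 100000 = -16624098535.22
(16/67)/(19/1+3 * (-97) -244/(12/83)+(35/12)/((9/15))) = -576/4714991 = -0.00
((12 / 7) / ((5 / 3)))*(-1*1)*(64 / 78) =-384 / 455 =-0.84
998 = 998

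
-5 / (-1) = 5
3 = 3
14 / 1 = 14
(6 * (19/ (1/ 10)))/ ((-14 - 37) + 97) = 570/ 23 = 24.78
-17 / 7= -2.43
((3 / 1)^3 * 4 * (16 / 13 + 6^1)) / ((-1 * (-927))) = 1128 / 1339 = 0.84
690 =690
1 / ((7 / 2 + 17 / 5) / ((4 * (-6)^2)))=480 / 23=20.87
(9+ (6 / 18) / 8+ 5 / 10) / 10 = 229 / 240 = 0.95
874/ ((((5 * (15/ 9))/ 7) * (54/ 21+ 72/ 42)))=21413/ 125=171.30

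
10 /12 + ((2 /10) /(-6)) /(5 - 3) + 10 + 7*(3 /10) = 155 /12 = 12.92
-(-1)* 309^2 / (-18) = -10609 / 2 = -5304.50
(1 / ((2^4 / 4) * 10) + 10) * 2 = 401 / 20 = 20.05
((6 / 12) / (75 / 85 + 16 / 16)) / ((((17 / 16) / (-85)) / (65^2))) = -359125 / 4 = -89781.25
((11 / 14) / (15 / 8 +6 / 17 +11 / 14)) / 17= 44 / 2869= 0.02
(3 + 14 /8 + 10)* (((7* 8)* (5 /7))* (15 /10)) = 885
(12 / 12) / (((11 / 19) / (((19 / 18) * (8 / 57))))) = 76 / 297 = 0.26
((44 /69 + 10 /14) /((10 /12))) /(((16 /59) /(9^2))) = 3120687 /6440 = 484.58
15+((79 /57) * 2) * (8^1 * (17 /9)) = 29183 /513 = 56.89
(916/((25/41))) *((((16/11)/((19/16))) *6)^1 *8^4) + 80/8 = 236281973786/5225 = 45221430.39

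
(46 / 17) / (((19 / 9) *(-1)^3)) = -414 / 323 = -1.28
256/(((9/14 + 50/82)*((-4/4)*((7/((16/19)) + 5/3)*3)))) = -2351104/344401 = -6.83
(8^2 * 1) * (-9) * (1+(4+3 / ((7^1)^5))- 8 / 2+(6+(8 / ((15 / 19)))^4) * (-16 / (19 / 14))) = 128687425344252032 / 1796248125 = 71642343.59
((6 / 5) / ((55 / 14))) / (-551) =-84 / 151525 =-0.00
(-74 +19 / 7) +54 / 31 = -15091 / 217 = -69.54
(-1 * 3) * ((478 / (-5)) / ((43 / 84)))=120456 / 215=560.26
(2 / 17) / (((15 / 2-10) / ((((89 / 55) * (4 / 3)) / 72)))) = -178 / 126225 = -0.00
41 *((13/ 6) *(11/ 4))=5863/ 24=244.29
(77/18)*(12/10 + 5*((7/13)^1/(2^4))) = 5.85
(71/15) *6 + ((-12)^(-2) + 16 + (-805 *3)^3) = -10141072798027/720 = -14084823330.59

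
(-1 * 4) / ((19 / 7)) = -28 / 19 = -1.47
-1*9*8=-72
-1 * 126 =-126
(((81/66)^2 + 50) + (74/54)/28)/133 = 2358029/6083154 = 0.39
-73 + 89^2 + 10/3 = 23554/3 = 7851.33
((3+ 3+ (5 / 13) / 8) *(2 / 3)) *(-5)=-3145 / 156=-20.16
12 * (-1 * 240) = -2880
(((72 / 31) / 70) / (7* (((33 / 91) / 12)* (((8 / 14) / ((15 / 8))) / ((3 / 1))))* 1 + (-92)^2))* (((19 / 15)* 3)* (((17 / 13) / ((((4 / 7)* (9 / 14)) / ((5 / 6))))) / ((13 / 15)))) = 712215 / 13968047704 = 0.00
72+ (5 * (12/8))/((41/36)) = 3222/41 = 78.59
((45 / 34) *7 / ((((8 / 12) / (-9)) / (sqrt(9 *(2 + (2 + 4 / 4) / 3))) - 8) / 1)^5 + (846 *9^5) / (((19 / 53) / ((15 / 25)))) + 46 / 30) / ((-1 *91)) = -308891761374786341218454372267397050887 / 336195023262785676622349001754896 - 700285977691544491038405 *sqrt(3) / 43814890249786604472085584188608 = -918787.43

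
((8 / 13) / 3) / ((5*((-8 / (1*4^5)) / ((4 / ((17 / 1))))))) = -1.24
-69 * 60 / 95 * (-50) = 41400 / 19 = 2178.95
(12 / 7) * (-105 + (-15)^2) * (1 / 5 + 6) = 8928 / 7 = 1275.43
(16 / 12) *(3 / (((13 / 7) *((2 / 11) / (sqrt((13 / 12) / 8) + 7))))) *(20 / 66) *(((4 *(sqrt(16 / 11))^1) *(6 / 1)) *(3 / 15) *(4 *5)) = 3062.30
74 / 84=37 / 42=0.88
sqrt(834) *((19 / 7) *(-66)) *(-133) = 23826 *sqrt(834) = 688072.44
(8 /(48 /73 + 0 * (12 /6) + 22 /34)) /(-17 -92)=-9928 /176471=-0.06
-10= -10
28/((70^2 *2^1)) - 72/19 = -25181/6650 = -3.79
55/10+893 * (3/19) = 293/2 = 146.50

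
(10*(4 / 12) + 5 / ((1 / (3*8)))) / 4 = 185 / 6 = 30.83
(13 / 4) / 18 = 0.18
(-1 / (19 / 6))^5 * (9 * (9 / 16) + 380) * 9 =-26948214 / 2476099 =-10.88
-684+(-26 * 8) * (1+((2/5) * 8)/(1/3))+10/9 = -129946/45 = -2887.69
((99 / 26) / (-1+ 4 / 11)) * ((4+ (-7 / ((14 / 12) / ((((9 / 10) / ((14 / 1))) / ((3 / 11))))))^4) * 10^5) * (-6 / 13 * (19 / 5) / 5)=23848397065746 / 14201915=1679238.12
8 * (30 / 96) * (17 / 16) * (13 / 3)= 1105 / 96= 11.51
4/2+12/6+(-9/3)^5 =-239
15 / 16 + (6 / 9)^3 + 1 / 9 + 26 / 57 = 14783 / 8208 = 1.80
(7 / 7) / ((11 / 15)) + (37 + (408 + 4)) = 4954 / 11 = 450.36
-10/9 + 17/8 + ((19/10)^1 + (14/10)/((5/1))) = 5749/1800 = 3.19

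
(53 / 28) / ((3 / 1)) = 53 / 84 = 0.63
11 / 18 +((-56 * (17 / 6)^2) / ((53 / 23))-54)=-237049 / 954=-248.48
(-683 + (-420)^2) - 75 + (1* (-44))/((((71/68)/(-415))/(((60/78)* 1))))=174534366/923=189094.65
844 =844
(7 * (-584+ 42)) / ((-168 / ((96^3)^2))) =17677280083968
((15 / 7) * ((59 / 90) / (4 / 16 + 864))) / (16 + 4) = 0.00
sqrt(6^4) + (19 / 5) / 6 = 1099 / 30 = 36.63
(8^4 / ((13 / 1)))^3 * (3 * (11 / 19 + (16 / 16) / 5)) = 15255723835392 / 208715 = 73093567.00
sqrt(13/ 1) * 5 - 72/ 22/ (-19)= 36/ 209 + 5 * sqrt(13)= 18.20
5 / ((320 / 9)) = 9 / 64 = 0.14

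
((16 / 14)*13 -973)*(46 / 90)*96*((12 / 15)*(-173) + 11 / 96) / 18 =10239382397 / 28350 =361177.51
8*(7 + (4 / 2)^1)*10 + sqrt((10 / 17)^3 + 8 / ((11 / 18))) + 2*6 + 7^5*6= 101577.65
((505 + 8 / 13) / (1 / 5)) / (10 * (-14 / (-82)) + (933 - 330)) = 1347465 / 322309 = 4.18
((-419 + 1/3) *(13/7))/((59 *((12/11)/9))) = -44902/413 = -108.72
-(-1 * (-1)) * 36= -36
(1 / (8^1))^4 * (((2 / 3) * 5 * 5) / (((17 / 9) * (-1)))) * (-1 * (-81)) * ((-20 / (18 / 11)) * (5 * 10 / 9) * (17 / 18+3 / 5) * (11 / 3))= 67.09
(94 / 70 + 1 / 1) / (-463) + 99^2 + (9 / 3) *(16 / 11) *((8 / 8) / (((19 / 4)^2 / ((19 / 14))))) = 4742191381 / 483835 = 9801.26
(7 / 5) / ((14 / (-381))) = -381 / 10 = -38.10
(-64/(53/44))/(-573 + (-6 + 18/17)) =47872/520725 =0.09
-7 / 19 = -0.37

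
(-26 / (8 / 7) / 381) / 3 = -91 / 4572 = -0.02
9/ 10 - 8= -71/ 10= -7.10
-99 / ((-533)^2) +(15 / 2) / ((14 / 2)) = 4259949 / 3977246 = 1.07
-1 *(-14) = 14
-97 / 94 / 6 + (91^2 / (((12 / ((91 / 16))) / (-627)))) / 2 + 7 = -22206860567 / 18048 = -1230433.32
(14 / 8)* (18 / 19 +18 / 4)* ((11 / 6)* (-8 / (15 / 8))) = -7084 / 95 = -74.57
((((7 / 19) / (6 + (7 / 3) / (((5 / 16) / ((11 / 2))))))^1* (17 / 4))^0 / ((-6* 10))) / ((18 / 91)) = -91 / 1080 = -0.08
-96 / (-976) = 6 / 61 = 0.10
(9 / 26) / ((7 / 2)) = 9 / 91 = 0.10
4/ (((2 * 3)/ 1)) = 2/ 3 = 0.67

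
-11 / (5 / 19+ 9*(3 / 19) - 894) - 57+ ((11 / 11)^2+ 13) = -728813 / 16954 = -42.99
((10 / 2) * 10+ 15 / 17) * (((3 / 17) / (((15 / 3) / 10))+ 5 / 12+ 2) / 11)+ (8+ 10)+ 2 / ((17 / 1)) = 30.93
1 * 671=671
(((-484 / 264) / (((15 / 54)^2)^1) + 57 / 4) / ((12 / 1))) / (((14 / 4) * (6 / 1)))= -317 / 8400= -0.04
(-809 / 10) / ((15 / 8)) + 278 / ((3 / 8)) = 52364 / 75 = 698.19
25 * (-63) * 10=-15750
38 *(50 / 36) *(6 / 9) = 950 / 27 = 35.19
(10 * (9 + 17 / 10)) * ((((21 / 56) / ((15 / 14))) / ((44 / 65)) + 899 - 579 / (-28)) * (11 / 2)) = 121303867 / 224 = 541535.12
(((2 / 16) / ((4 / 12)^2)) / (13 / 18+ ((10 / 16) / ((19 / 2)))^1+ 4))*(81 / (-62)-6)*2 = -697167 / 203050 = -3.43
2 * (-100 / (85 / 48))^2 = 1843200 / 289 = 6377.85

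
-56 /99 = -0.57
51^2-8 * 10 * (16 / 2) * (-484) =312361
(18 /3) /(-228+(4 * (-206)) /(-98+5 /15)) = -293 /10722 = -0.03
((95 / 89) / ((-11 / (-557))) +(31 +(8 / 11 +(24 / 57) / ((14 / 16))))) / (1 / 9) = 101083176 / 130207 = 776.33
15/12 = 1.25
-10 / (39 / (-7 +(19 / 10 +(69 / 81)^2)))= 2453 / 2187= 1.12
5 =5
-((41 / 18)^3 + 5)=-98081 / 5832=-16.82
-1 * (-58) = 58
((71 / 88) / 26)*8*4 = 142 / 143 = 0.99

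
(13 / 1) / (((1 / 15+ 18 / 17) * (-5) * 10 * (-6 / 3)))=663 / 5740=0.12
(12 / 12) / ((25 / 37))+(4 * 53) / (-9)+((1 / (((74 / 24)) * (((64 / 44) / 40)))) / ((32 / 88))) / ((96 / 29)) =-14.67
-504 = -504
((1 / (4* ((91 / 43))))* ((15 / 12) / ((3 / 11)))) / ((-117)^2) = 2365 / 59793552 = 0.00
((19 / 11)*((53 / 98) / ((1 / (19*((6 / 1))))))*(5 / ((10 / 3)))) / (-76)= -9063 / 4312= -2.10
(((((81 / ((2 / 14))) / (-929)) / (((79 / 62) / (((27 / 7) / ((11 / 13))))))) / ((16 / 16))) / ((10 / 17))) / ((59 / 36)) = -539392932 / 238153795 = -2.26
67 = 67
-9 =-9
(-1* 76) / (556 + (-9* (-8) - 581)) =-76 / 47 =-1.62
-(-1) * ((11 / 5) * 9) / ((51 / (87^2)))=249777 / 85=2938.55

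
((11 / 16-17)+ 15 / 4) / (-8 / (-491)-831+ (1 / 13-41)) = 427661 / 29682032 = 0.01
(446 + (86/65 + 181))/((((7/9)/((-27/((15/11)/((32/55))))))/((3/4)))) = -6979.77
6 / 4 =1.50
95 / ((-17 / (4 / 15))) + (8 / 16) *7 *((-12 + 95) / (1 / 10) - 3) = 2893.01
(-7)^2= 49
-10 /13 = -0.77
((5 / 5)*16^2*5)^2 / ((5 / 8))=2621440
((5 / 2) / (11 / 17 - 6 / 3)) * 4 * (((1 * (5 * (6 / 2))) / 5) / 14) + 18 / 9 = 67 / 161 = 0.42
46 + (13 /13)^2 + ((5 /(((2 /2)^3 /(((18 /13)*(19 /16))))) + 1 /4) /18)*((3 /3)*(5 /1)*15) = 51353 /624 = 82.30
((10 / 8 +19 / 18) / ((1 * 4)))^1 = 83 / 144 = 0.58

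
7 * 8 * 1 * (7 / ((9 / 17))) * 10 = 66640 / 9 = 7404.44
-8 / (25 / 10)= -16 / 5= -3.20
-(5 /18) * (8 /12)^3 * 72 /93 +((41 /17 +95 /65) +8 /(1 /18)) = 82024120 /554931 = 147.81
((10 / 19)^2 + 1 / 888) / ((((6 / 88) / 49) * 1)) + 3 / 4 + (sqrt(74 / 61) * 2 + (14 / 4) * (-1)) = 2 * sqrt(4514) / 61 + 94793215 / 480852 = 199.34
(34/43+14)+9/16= 10563/688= 15.35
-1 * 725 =-725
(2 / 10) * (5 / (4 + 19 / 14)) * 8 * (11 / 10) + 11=12.64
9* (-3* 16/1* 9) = -3888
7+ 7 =14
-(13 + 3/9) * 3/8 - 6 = -11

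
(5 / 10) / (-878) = -1 / 1756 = -0.00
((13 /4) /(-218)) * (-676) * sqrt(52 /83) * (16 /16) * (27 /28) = 59319 * sqrt(1079) /253316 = 7.69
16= 16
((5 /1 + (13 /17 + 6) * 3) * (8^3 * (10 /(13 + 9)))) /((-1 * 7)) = -1100800 /1309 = -840.95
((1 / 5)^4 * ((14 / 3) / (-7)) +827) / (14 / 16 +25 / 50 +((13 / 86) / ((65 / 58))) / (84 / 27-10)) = 16535843672 / 27101625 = 610.14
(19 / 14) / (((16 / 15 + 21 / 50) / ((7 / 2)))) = 1425 / 446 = 3.20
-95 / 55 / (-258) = 19 / 2838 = 0.01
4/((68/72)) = 72/17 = 4.24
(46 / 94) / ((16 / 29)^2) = 1.61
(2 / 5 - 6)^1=-28 / 5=-5.60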